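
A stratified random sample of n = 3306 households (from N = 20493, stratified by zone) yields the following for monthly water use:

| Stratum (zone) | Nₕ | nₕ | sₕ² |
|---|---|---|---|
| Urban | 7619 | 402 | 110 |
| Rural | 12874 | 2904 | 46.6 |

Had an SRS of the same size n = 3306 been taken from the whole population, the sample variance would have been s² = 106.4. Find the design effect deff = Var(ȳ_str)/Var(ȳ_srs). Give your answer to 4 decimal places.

1.5090

Var(ȳ_str) = Σ Wₕ²(1−fₕ)sₕ²/nₕ with Wₕ = Nₕ/20493:
  Urban: (7619/20493)²·(1−402/7619)·110/402 = 0.035826982
  Rural: (12874/20493)²·(1−2904/12874)·46.6/2904 = 0.0049044113
  → Var(ȳ_str) = 0.040731393.
Var(ȳ_srs) = (1 − 3306/20493)·106.4/3306 = 0.026991891.
deff = 0.040731393 / 0.026991891 = 1.5090.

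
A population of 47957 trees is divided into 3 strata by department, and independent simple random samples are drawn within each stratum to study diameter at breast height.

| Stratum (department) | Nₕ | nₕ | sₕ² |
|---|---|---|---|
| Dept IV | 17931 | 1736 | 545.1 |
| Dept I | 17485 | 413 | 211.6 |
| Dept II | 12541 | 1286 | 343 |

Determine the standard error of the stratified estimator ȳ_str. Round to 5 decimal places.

0.35002

Var(ȳ_str) = Σₕ Wₕ²(1 − fₕ)sₕ²/nₕ with Wₕ = Nₕ/N, N = 47957.
Dept IV: Wₕ = 0.37389745; term = 0.37389745²·(1 − 0.09681557)·545.1/1736 = 0.039646779.
Dept I: Wₕ = 0.36459745; term = 0.36459745²·(1 − 0.02362025)·211.6/413 = 0.066498467.
Dept II: Wₕ = 0.26150510; term = 0.26150510²·(1 − 0.10254366)·343/1286 = 0.016369175.
Sum = 0.12251442.
SE = √(0.12251442) = 0.35002.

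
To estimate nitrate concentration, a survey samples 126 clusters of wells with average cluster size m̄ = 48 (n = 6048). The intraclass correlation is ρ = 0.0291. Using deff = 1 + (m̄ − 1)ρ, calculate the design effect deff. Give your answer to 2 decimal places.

2.37

deff = 1 + (48 − 1)·0.0291 = 1 + 1.3677 = 2.3677.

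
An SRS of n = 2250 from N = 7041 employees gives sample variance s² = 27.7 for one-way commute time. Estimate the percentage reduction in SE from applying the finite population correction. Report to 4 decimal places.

17.5110

f = n/N = 2250/7041 = 0.31955688.
SE_no-fpc = √(s²/n) = 0.11095545; SE_fpc = √((1−f)s²/n) = 0.091526012.
Ratio = √(1−f) = 0.82488976. Reduction = 100·(1 − 0.82488976) = 17.5110%.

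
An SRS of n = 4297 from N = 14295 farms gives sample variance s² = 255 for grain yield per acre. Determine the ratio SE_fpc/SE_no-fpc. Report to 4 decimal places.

f = n/N = 4297/14295 = 0.30059461.
SE_no-fpc = √(s²/n) = 0.24360568; SE_fpc = √((1−f)s²/n) = 0.20372855.
Ratio = √(1−f) = 0.83630460.

0.8363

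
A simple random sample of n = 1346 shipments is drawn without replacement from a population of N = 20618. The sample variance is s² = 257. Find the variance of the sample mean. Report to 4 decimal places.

0.1785

Under SRS without replacement, Var(ȳ) = (1 − f)·s²/n with f = n/N = 1346/20618 = 0.06528276.
Var(ȳ) = (1 − 0.06528276)·257/1346 = 0.93471724·0.19093611 = 0.17847127.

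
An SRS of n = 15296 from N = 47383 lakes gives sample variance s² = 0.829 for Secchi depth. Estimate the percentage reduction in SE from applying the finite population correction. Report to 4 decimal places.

f = n/N = 15296/47383 = 0.32281620.
SE_no-fpc = √(s²/n) = 0.0073618731; SE_fpc = √((1−f)s²/n) = 0.0060581721.
Ratio = √(1−f) = 0.82291178. Reduction = 100·(1 − 0.82291178) = 17.7088%.

17.7088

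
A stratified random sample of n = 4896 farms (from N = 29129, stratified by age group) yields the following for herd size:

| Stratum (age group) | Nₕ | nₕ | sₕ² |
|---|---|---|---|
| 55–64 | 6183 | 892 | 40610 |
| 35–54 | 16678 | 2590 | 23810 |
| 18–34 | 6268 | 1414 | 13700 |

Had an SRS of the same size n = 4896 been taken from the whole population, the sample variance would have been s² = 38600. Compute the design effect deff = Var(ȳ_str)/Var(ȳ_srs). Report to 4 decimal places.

Var(ȳ_str) = Σ Wₕ²(1−fₕ)sₕ²/nₕ with Wₕ = Nₕ/29129:
  55–64: (6183/29129)²·(1−892/6183)·40610/892 = 1.7553107
  35–54: (16678/29129)²·(1−2590/16678)·23810/2590 = 2.5456682
  18–34: (6268/29129)²·(1−1414/6268)·13700/1414 = 0.34741516
  → Var(ȳ_str) = 4.6483941.
Var(ȳ_srs) = (1 − 4896/29129)·38600/4896 = 6.558847.
deff = 4.6483941 / 6.558847 = 0.7087.

0.7087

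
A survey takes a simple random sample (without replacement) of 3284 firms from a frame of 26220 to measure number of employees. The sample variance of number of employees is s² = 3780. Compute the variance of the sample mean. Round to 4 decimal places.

Under SRS without replacement, Var(ȳ) = (1 − f)·s²/n with f = n/N = 3284/26220 = 0.12524790.
Var(ȳ) = (1 − 0.12524790)·3780/3284 = 0.87475210·1.1510353 = 1.0068706.

1.0069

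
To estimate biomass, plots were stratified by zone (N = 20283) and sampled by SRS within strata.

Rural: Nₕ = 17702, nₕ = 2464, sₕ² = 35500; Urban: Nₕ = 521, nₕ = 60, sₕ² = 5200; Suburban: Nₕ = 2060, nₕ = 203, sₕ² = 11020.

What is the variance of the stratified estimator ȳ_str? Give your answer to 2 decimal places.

Var(ȳ_str) = Σₕ Wₕ²(1 − fₕ)sₕ²/nₕ with Wₕ = Nₕ/N, N = 20283.
Rural: Wₕ = 0.87275058; term = 0.87275058²·(1 − 0.13919331)·35500/2464 = 9.4465575.
Urban: Wₕ = 0.02568654; term = 0.02568654²·(1 − 0.11516315)·5200/60 = 0.050597186.
Suburban: Wₕ = 0.10156289; term = 0.10156289²·(1 − 0.09854369)·11020/203 = 0.50477786.
Sum = 10.001933.

10.00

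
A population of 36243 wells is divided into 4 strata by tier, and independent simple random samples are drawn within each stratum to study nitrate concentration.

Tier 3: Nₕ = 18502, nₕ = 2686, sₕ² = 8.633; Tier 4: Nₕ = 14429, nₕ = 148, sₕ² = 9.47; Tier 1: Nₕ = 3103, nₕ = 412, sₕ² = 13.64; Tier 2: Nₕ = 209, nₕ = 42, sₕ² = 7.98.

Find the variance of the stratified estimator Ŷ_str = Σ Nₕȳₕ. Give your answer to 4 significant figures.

1.441 × 10^7

Var(Ŷ_str) = Σₕ Nₕ²(1 − fₕ)sₕ²/nₕ.
Tier 3: 18502²·(1 − 2686/18502)·8.633/2686 = 940526.56.
Tier 4: 14429²·(1 − 148/14429)·9.47/148 = 1.3185091 × 10^7.
Tier 1: 3103²·(1 − 412/3103)·13.64/412 = 276447.48.
Tier 2: 209²·(1 − 42/209)·7.98/42 = 6631.57.
Sum = 1.4408697 × 10^7.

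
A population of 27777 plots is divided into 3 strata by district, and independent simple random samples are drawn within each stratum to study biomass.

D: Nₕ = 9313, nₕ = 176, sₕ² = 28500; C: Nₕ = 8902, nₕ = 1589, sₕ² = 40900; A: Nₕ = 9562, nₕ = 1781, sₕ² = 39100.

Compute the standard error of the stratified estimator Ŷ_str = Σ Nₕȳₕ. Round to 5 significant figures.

Var(Ŷ_str) = Σₕ Nₕ²(1 − fₕ)sₕ²/nₕ.
D: 9313²·(1 − 176/9313)·28500/176 = 1.3779245 × 10^10.
C: 8902²·(1 − 1589/8902)·40900/1589 = 1.6756472 × 10^9.
A: 9562²·(1 − 1781/9562)·39100/1781 = 1.6334167 × 10^9.
Sum = 1.7088309 × 10^10.
SE = √(1.7088309 × 10^10) = 130720.

130720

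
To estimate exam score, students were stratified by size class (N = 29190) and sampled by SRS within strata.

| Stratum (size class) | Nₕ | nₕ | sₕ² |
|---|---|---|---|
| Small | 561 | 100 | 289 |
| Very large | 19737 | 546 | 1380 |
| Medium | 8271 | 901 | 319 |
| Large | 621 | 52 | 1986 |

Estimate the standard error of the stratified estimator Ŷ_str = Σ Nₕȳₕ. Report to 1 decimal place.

31514.5

Var(Ŷ_str) = Σₕ Nₕ²(1 − fₕ)sₕ²/nₕ.
Small: 561²·(1 − 100/561)·289/100 = 747414.69.
Very large: 19737²·(1 − 546/19737)·1380/546 = 9.5733776 × 10^8.
Medium: 8271²·(1 − 901/8271)·319/901 = 2.1581986 × 10^7.
Large: 621²·(1 − 52/621)·1986/52 = 1.3495214 × 10^7.
Sum = 9.9316237 × 10^8.
SE = √(9.9316237 × 10^8) = 31514.5.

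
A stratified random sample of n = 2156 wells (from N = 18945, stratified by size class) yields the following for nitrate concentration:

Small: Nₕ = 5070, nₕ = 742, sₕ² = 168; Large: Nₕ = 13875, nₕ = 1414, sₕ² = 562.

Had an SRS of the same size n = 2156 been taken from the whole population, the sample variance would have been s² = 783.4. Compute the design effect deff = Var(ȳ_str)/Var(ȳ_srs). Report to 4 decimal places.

Var(ȳ_str) = Σ Wₕ²(1−fₕ)sₕ²/nₕ with Wₕ = Nₕ/18945:
  Small: (5070/18945)²·(1−742/5070)·168/742 = 0.013842399
  Large: (13875/18945)²·(1−1414/13875)·562/1414 = 0.19146243
  → Var(ȳ_str) = 0.20530483.
Var(ȳ_srs) = (1 − 2156/18945)·783.4/2156 = 0.32200679.
deff = 0.20530483 / 0.32200679 = 0.6376.

0.6376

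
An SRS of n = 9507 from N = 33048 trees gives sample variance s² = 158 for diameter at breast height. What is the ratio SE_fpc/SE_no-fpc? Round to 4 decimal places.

f = n/N = 9507/33048 = 0.28767248.
SE_no-fpc = √(s²/n) = 0.12891599; SE_fpc = √((1−f)s²/n) = 0.10880445.
Ratio = √(1−f) = 0.84399498.

0.8440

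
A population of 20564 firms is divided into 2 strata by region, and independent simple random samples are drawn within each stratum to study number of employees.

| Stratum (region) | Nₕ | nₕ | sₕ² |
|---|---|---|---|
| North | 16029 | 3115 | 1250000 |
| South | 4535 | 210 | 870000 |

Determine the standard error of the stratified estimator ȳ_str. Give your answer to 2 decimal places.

Var(ȳ_str) = Σₕ Wₕ²(1 − fₕ)sₕ²/nₕ with Wₕ = Nₕ/N, N = 20564.
North: Wₕ = 0.77946897; term = 0.77946897²·(1 − 0.19433527)·1250000/3115 = 196.42827.
South: Wₕ = 0.22053103; term = 0.22053103²·(1 − 0.04630650)·870000/210 = 192.15344.
Sum = 388.58171.
SE = √(388.58171) = 19.71.

19.71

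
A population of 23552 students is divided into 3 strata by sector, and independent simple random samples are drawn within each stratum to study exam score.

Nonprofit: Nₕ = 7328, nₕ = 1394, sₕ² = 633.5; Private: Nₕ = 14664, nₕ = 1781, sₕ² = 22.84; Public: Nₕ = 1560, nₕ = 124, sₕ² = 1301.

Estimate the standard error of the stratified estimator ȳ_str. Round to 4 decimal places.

0.2870

Var(ȳ_str) = Σₕ Wₕ²(1 − fₕ)sₕ²/nₕ with Wₕ = Nₕ/N, N = 23552.
Nonprofit: Wₕ = 0.31114130; term = 0.31114130²·(1 − 0.19022926)·633.5/1394 = 0.035625524.
Private: Wₕ = 0.62262228; term = 0.62262228²·(1 − 0.12145390)·22.84/1781 = 0.0043676321.
Public: Wₕ = 0.06623641; term = 0.06623641²·(1 − 0.07948718)·1301/124 = 0.04237201.
Sum = 0.082365166.
SE = √(0.082365166) = 0.2870.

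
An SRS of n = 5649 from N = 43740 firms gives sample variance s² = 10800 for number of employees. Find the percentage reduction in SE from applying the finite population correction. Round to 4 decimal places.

6.6806

f = n/N = 5649/43740 = 0.12914952.
SE_no-fpc = √(s²/n) = 1.382694; SE_fpc = √((1−f)s²/n) = 1.2903214.
Ratio = √(1−f) = 0.93319370. Reduction = 100·(1 − 0.93319370) = 6.6806%.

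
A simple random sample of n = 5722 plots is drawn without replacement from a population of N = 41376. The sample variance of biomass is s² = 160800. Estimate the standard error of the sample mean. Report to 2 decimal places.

4.92

Under SRS without replacement, Var(ȳ) = (1 − f)·s²/n with f = n/N = 5722/41376 = 0.13829273.
Var(ȳ) = (1 − 0.13829273)·160800/5722 = 0.86170727·28.102062 = 24.215751.
SE(ȳ) = √(24.215751) = 4.92.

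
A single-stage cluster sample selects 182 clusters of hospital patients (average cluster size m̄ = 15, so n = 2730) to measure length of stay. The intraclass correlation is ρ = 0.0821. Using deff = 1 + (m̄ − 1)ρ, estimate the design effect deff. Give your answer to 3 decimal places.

2.149

deff = 1 + (15 − 1)·0.0821 = 1 + 1.1494 = 2.1494.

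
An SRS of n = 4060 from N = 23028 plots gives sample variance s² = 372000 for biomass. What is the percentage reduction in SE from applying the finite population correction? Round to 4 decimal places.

9.2425

f = n/N = 4060/23028 = 0.17630710.
SE_no-fpc = √(s²/n) = 9.572127; SE_fpc = √((1−f)s²/n) = 8.6874259.
Ratio = √(1−f) = 0.90757528. Reduction = 100·(1 − 0.90757528) = 9.2425%.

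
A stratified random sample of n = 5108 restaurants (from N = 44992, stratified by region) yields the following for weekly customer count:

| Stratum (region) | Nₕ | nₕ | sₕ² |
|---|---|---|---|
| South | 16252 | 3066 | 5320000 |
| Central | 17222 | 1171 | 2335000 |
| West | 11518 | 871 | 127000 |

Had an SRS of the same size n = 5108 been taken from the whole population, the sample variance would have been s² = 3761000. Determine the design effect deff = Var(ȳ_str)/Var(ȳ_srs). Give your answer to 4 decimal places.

Var(ȳ_str) = Σ Wₕ²(1−fₕ)sₕ²/nₕ with Wₕ = Nₕ/44992:
  South: (16252/44992)²·(1−3066/16252)·5320000/3066 = 183.69138
  Central: (17222/44992)²·(1−1171/17222)·2335000/1171 = 272.29839
  West: (11518/44992)²·(1−871/11518)·127000/871 = 8.8332251
  → Var(ȳ_str) = 464.823.
Var(ȳ_srs) = (1 − 5108/44992)·3761000/5108 = 652.70337.
deff = 464.823 / 652.70337 = 0.7122.

0.7122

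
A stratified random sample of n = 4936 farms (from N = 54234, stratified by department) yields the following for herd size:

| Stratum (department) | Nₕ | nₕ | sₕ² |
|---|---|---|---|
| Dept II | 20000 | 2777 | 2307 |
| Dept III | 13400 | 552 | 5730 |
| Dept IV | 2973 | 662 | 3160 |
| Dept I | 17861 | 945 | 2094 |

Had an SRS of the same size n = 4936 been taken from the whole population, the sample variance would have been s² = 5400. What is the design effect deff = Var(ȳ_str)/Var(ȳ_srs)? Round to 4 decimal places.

Var(ȳ_str) = Σ Wₕ²(1−fₕ)sₕ²/nₕ with Wₕ = Nₕ/54234:
  Dept II: (20000/54234)²·(1−2777/20000)·2307/2777 = 0.097289784
  Dept III: (13400/54234)²·(1−552/13400)·5730/552 = 0.60759277
  Dept IV: (2973/54234)²·(1−662/2973)·3160/662 = 0.011150149
  Dept I: (17861/54234)²·(1−945/17861)·2094/945 = 0.22761718
  → Var(ȳ_str) = 0.94364988.
Var(ȳ_srs) = (1 − 4936/54234)·5400/4936 = 0.99443471.
deff = 0.94364988 / 0.99443471 = 0.9489.

0.9489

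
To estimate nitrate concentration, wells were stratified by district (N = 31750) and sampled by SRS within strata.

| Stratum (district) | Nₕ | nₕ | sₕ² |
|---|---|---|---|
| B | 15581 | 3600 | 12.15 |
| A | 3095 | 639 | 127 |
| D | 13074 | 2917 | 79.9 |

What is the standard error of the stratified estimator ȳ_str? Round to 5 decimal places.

Var(ȳ_str) = Σₕ Wₕ²(1 − fₕ)sₕ²/nₕ with Wₕ = Nₕ/N, N = 31750.
B: Wₕ = 0.49074016; term = 0.49074016²·(1 − 0.23105064)·12.15/3600 = 6.2499237 × 10^-4.
A: Wₕ = 0.09748031; term = 0.09748031²·(1 − 0.20646204)·127/639 = 0.0014986645.
D: Wₕ = 0.41177953; term = 0.41177953²·(1 − 0.22311458)·79.9/2917 = 0.0036082517.
Sum = 0.0057319086.
SE = √(0.0057319086) = 0.07571.

0.07571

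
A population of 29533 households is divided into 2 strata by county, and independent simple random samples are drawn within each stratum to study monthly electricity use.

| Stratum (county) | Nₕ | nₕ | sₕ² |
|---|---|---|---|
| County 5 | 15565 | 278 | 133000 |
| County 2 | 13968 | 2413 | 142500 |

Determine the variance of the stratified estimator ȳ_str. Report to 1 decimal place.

Var(ȳ_str) = Σₕ Wₕ²(1 − fₕ)sₕ²/nₕ with Wₕ = Nₕ/N, N = 29533.
County 5: Wₕ = 0.52703755; term = 0.52703755²·(1 − 0.01786058)·133000/278 = 130.5158.
County 2: Wₕ = 0.47296245; term = 0.47296245²·(1 − 0.17275200)·142500/2413 = 10.928148.
Sum = 141.44395.

141.4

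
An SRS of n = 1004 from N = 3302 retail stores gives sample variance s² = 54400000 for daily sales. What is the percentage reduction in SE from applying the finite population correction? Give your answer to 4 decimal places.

f = n/N = 1004/3302 = 0.30405815.
SE_no-fpc = √(s²/n) = 232.77299; SE_fpc = √((1−f)s²/n) = 194.18652.
Ratio = √(1−f) = 0.83423129. Reduction = 100·(1 − 0.83423129) = 16.5769%.

16.5769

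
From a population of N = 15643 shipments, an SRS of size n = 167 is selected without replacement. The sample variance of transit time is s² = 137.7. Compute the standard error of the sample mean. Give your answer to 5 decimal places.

Under SRS without replacement, Var(ȳ) = (1 − f)·s²/n with f = n/N = 167/15643 = 0.01067570.
Var(ȳ) = (1 − 0.01067570)·137.7/167 = 0.98932430·0.8245509 = 0.81574824.
SE(ȳ) = √(0.81574824) = 0.90319.

0.90319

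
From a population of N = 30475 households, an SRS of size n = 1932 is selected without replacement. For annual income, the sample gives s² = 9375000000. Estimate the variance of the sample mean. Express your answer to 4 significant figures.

Under SRS without replacement, Var(ȳ) = (1 − f)·s²/n with f = n/N = 1932/30475 = 0.06339623.
Var(ȳ) = (1 − 0.06339623)·9375000000/1932 = 0.93660377·4.8524845 × 10^6 = 4.5448553 × 10^6.

4.545 × 10^6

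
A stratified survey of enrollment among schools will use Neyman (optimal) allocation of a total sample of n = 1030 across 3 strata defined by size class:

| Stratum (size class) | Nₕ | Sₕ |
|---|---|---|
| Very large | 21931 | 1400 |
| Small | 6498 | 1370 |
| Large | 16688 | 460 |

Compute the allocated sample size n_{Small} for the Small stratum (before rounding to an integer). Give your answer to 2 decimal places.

Neyman allocation: nₕ = n·NₕSₕ / Σⱼ NⱼSⱼ.
Σ NⱼSⱼ = 21931·1400 + 6498·1370 + 16688·460 = 4.728214 × 10^7.
n_{Small} = 1030·6498·1370 / (4.728214 × 10^7) = 193.93.

193.93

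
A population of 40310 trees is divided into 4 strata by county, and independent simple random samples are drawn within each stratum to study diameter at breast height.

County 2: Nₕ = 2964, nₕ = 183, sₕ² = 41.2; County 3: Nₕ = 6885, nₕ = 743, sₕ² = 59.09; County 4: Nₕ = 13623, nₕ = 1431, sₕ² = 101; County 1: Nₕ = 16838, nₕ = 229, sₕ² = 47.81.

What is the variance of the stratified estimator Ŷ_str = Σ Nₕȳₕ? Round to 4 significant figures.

7.533 × 10^7

Var(Ŷ_str) = Σₕ Nₕ²(1 − fₕ)sₕ²/nₕ.
County 2: 2964²·(1 − 183/2964)·41.2/183 = 1.855775 × 10^6.
County 3: 6885²·(1 − 743/6885)·59.09/743 = 3.3630934 × 10^6.
County 4: 13623²·(1 − 1431/13623)·101/1431 = 1.1722749 × 10^7.
County 1: 16838²·(1 − 229/16838)·47.81/229 = 5.8387147 × 10^7.
Sum = 7.5328764 × 10^7.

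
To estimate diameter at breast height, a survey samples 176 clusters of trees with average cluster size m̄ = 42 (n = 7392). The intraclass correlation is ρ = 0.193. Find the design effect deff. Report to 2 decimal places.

8.91

deff = 1 + (42 − 1)·0.193 = 1 + 7.913 = 8.913.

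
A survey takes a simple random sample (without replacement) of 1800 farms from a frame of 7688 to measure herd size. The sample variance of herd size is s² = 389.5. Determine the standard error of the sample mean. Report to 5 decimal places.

Under SRS without replacement, Var(ȳ) = (1 − f)·s²/n with f = n/N = 1800/7688 = 0.23413111.
Var(ȳ) = (1 − 0.23413111)·389.5/1800 = 0.76586889·0.21638889 = 0.16572552.
SE(ȳ) = √(0.16572552) = 0.40709.

0.40709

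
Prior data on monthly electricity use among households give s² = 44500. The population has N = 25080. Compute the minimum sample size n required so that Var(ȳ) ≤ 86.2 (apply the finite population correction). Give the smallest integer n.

506

Without fpc, n₀ = s²/D = 44500/86.2 = 516.2413.
With fpc, (1 − n/N)·s²/n ≤ D requires n ≥ n₀/(1 + n₀/N) = 516.2413/(1 + 516.2413/25080) = 505.8294.
Rounding up, n = 506.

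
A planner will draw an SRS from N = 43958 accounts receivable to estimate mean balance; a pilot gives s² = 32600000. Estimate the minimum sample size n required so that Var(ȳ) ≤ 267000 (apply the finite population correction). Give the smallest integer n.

122

Without fpc, n₀ = s²/D = 32600000/267000 = 122.0974.
With fpc, (1 − n/N)·s²/n ≤ D requires n ≥ n₀/(1 + n₀/N) = 122.0974/(1 + 122.0974/43958) = 121.7592.
Rounding up, n = 122.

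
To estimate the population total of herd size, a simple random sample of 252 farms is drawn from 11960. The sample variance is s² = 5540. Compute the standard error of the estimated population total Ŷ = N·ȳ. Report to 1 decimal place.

Var(Ŷ) = N²·Var(ȳ) = N²·(1 − n/N)·s²/n.
f = 252/11960 = 0.02107023; Var(ȳ) = 0.97892977·5540/252 = 21.520916.
Var(Ŷ) = 11960² · 21.520916 = 3.0783863 × 10^9.
SE(Ŷ) = √(3.0783863 × 10^9) = 55483.2.

55483.2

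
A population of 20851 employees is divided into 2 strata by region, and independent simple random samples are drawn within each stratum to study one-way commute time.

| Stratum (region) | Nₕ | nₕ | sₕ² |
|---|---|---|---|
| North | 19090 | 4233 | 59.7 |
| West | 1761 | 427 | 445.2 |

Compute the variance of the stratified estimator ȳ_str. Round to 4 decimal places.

Var(ȳ_str) = Σₕ Wₕ²(1 − fₕ)sₕ²/nₕ with Wₕ = Nₕ/N, N = 20851.
North: Wₕ = 0.91554362; term = 0.91554362²·(1 − 0.22173913)·59.7/4233 = 0.0092004557.
West: Wₕ = 0.08445638; term = 0.08445638²·(1 − 0.24247587)·445.2/427 = 0.0056336348.
Sum = 0.014834091.

0.0148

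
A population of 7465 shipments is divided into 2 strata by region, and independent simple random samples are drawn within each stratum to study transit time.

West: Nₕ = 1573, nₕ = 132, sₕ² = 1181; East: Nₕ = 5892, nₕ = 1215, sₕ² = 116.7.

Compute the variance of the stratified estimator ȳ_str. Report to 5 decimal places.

0.41142

Var(ȳ_str) = Σₕ Wₕ²(1 − fₕ)sₕ²/nₕ with Wₕ = Nₕ/N, N = 7465.
West: Wₕ = 0.21071668; term = 0.21071668²·(1 − 0.08391608)·1181/132 = 0.36392262.
East: Wₕ = 0.78928332; term = 0.78928332²·(1 − 0.20621181)·116.7/1215 = 0.047496878.
Sum = 0.4114195.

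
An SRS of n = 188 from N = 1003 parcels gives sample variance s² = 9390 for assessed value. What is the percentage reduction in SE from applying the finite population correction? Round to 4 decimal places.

9.8578

f = n/N = 188/1003 = 0.18743769.
SE_no-fpc = √(s²/n) = 7.0673056; SE_fpc = √((1−f)s²/n) = 6.3706275.
Ratio = √(1−f) = 0.90142238. Reduction = 100·(1 − 0.90142238) = 9.8578%.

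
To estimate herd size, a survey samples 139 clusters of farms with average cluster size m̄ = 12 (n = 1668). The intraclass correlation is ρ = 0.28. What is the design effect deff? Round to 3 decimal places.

4.080

deff = 1 + (12 − 1)·0.28 = 1 + 3.08 = 4.08.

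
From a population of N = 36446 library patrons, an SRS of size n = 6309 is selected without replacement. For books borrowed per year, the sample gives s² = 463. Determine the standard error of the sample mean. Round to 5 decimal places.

Under SRS without replacement, Var(ȳ) = (1 − f)·s²/n with f = n/N = 6309/36446 = 0.17310542.
Var(ȳ) = (1 − 0.17310542)·463/6309 = 0.82689458·0.073387225 = 0.060683499.
SE(ȳ) = √(0.060683499) = 0.24634.

0.24634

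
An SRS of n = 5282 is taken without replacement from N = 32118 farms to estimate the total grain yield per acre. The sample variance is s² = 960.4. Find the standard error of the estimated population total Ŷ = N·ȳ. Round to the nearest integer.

Var(Ŷ) = N²·Var(ȳ) = N²·(1 − n/N)·s²/n.
f = 5282/32118 = 0.16445607; Var(ȳ) = 0.83554393·960.4/5282 = 0.15192283.
Var(Ŷ) = 32118² · 0.15192283 = 1.5671841 × 10^8.
SE(Ŷ) = √(1.5671841 × 10^8) = 12519.

12519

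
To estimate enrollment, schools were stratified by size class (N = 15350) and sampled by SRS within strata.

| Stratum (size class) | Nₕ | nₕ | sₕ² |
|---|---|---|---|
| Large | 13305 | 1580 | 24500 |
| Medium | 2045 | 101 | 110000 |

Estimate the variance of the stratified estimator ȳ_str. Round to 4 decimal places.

Var(ȳ_str) = Σₕ Wₕ²(1 − fₕ)sₕ²/nₕ with Wₕ = Nₕ/N, N = 15350.
Large: Wₕ = 0.86677524; term = 0.86677524²·(1 − 0.11875235)·24500/1580 = 10.266442.
Medium: Wₕ = 0.13322476; term = 0.13322476²·(1 − 0.04938875)·110000/101 = 18.37571.
Sum = 28.642152.

28.6422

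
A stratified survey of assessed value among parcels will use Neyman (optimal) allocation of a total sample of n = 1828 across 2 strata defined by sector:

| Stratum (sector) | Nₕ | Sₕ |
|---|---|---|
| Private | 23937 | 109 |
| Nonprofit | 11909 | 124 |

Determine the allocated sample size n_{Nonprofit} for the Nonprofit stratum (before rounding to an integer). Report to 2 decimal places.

Neyman allocation: nₕ = n·NₕSₕ / Σⱼ NⱼSⱼ.
Σ NⱼSⱼ = 23937·109 + 11909·124 = 4.085849 × 10^6.
n_{Nonprofit} = 1828·11909·124 / (4.085849 × 10^6) = 660.68.

660.68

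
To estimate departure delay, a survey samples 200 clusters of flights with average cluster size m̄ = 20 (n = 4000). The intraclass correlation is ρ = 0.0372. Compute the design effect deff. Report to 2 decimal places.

deff = 1 + (20 − 1)·0.0372 = 1 + 0.7068 = 1.7068.

1.71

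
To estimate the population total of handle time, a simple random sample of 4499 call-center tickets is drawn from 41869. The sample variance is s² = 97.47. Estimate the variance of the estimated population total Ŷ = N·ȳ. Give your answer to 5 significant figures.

3.3898 × 10^7

Var(Ŷ) = N²·Var(ȳ) = N²·(1 − n/N)·s²/n.
f = 4499/41869 = 0.10745420; Var(ȳ) = 0.89254580·97.47/4499 = 0.019336839.
Var(Ŷ) = 41869² · 0.019336839 = 3.3897733 × 10^7.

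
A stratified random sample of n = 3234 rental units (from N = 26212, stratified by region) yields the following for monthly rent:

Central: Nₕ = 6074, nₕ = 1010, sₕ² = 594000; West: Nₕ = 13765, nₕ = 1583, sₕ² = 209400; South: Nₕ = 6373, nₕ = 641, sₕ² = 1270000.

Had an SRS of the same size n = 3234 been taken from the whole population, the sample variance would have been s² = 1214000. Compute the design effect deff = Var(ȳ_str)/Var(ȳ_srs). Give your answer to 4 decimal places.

Var(ȳ_str) = Σ Wₕ²(1−fₕ)sₕ²/nₕ with Wₕ = Nₕ/26212:
  Central: (6074/26212)²·(1−1010/6074)·594000/1010 = 26.328932
  West: (13765/26212)²·(1−1583/13765)·209400/1583 = 32.284217
  South: (6373/26212)²·(1−641/6373)·1270000/641 = 105.34052
  → Var(ȳ_str) = 163.95367.
Var(ȳ_srs) = (1 − 3234/26212)·1214000/3234 = 329.07185.
deff = 163.95367 / 329.07185 = 0.4982.

0.4982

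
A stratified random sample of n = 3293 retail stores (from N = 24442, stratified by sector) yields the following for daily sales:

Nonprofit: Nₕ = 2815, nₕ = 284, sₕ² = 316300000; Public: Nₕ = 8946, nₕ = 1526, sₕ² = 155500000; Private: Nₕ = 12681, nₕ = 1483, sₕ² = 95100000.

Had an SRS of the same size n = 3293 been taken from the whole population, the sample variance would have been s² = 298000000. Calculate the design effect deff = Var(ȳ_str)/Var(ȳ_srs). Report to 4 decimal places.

Var(ȳ_str) = Σ Wₕ²(1−fₕ)sₕ²/nₕ with Wₕ = Nₕ/24442:
  Nonprofit: (2815/24442)²·(1−284/2815)·316300000/284 = 13282.442
  Public: (8946/24442)²·(1−1526/8946)·155500000/1526 = 11322.314
  Private: (12681/24442)²·(1−1483/12681)·95100000/1483 = 15242.628
  → Var(ȳ_str) = 39847.384.
Var(ȳ_srs) = (1 − 3293/24442)·298000000/3293 = 78302.861.
deff = 39847.384 / 78302.861 = 0.5089.

0.5089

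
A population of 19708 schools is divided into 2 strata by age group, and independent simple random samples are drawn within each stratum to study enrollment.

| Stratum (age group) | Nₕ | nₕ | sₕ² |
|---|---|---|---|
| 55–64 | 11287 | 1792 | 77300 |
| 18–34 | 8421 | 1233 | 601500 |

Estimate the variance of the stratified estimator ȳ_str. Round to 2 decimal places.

87.93

Var(ȳ_str) = Σₕ Wₕ²(1 − fₕ)sₕ²/nₕ with Wₕ = Nₕ/N, N = 19708.
55–64: Wₕ = 0.57271159; term = 0.57271159²·(1 − 0.15876672)·77300/1792 = 11.902272.
18–34: Wₕ = 0.42728841; term = 0.42728841²·(1 − 0.14641967)·601500/1233 = 76.025482.
Sum = 87.927754.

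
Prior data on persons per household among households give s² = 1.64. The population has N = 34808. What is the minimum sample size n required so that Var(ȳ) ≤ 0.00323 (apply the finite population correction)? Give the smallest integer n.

501

Without fpc, n₀ = s²/D = 1.64/0.00323 = 507.7399.
With fpc, (1 − n/N)·s²/n ≤ D requires n ≥ n₀/(1 + n₀/N) = 507.7399/(1 + 507.7399/34808) = 500.4400.
Rounding up, n = 501.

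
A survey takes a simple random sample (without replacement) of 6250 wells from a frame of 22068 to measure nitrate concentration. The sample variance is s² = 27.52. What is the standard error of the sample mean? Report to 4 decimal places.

0.0562

Under SRS without replacement, Var(ȳ) = (1 − f)·s²/n with f = n/N = 6250/22068 = 0.28321552.
Var(ȳ) = (1 − 0.28321552)·27.52/6250 = 0.71678448·0.0044032 = 0.0031561454.
SE(ȳ) = √(0.0031561454) = 0.0562.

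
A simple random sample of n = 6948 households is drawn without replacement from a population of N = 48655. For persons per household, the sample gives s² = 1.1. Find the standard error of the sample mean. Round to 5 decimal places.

Under SRS without replacement, Var(ȳ) = (1 − f)·s²/n with f = n/N = 6948/48655 = 0.14280136.
Var(ȳ) = (1 − 0.14280136)·1.1/6948 = 0.85719864·1.5831894 × 10^-4 = 1.3571078 × 10^-4.
SE(ȳ) = √(1.3571078 × 10^-4) = 0.01165.

0.01165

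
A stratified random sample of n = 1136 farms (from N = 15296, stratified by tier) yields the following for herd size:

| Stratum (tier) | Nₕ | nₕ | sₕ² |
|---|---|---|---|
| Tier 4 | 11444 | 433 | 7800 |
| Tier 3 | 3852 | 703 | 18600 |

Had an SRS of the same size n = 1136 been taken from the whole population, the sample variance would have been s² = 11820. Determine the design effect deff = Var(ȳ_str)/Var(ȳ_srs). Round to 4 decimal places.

Var(ȳ_str) = Σ Wₕ²(1−fₕ)sₕ²/nₕ with Wₕ = Nₕ/15296:
  Tier 4: (11444/15296)²·(1−433/11444)·7800/433 = 9.7018726
  Tier 3: (3852/15296)²·(1−703/3852)·18600/703 = 1.3717053
  → Var(ȳ_str) = 11.073578.
Var(ȳ_srs) = (1 − 1136/15296)·11820/1136 = 9.6321785.
deff = 11.073578 / 9.6321785 = 1.1496.

1.1496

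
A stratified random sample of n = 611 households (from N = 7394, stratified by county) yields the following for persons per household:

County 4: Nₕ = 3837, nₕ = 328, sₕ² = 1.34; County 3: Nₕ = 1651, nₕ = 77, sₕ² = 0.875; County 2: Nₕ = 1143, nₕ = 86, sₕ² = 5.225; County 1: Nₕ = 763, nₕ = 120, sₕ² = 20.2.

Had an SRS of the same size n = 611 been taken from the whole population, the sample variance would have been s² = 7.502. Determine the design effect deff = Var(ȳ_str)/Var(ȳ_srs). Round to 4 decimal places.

0.3906

Var(ȳ_str) = Σ Wₕ²(1−fₕ)sₕ²/nₕ with Wₕ = Nₕ/7394:
  County 4: (3837/7394)²·(1−328/3837)·1.34/328 = 0.0010061141
  County 3: (1651/7394)²·(1−77/1651)·0.875/77 = 5.4014485 × 10^-4
  County 2: (1143/7394)²·(1−86/1143)·5.225/86 = 0.0013426109
  County 1: (763/7394)²·(1−120/763)·20.2/120 = 0.0015105905
  → Var(ȳ_str) = 0.0043994604.
Var(ȳ_srs) = (1 − 611/7394)·7.502/611 = 0.011263626.
deff = 0.0043994604 / 0.011263626 = 0.3906.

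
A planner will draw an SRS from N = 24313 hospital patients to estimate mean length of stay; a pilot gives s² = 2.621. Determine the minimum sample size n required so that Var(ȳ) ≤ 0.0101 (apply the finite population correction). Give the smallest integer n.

Without fpc, n₀ = s²/D = 2.621/0.0101 = 259.5050.
With fpc, (1 − n/N)·s²/n ≤ D requires n ≥ n₀/(1 + n₀/N) = 259.5050/(1 + 259.5050/24313) = 256.7644.
Rounding up, n = 257.

257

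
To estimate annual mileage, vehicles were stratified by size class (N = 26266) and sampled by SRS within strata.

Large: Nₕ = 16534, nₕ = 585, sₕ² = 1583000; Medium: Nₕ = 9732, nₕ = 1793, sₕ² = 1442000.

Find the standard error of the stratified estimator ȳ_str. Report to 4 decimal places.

Var(ȳ_str) = Σₕ Wₕ²(1 − fₕ)sₕ²/nₕ with Wₕ = Nₕ/N, N = 26266.
Large: Wₕ = 0.62948298; term = 0.62948298²·(1 − 0.03538164)·1583000/585 = 1034.3048.
Medium: Wₕ = 0.37051702; term = 0.37051702²·(1 − 0.18423757)·1442000/1793 = 90.066854.
Sum = 1124.3717.
SE = √(1124.3717) = 33.5317.

33.5317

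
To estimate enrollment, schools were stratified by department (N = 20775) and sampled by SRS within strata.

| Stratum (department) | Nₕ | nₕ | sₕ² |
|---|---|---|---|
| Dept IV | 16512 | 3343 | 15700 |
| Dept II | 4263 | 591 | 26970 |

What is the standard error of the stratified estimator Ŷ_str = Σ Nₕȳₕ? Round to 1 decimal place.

41660.1

Var(Ŷ_str) = Σₕ Nₕ²(1 − fₕ)sₕ²/nₕ.
Dept IV: 16512²·(1 − 3343/16512)·15700/3343 = 1.0212116 × 10^9.
Dept II: 4263²·(1 − 591/4263)·26970/591 = 7.1435069 × 10^8.
Sum = 1.7355623 × 10^9.
SE = √(1.7355623 × 10^9) = 41660.1.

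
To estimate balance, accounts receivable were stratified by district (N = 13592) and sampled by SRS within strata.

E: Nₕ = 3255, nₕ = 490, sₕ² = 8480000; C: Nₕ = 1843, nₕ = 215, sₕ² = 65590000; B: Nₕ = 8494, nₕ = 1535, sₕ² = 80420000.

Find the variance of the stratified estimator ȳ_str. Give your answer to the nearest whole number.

Var(ȳ_str) = Σₕ Wₕ²(1 − fₕ)sₕ²/nₕ with Wₕ = Nₕ/N, N = 13592.
E: Wₕ = 0.23947911; term = 0.23947911²·(1 − 0.15053763)·8480000/490 = 843.10015.
C: Wₕ = 0.13559447; term = 0.13559447²·(1 − 0.11665762)·65590000/215 = 4954.6408.
B: Wₕ = 0.62492643; term = 0.62492643²·(1 − 0.18071580)·80420000/1535 = 16762.857.
Sum = 22560.598.

22561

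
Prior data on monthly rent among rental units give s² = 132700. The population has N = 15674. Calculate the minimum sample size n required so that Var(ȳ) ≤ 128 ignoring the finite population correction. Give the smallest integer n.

1037

Without fpc, n₀ = s²/D = 132700/128 = 1036.7188.
Rounding up, n = 1037.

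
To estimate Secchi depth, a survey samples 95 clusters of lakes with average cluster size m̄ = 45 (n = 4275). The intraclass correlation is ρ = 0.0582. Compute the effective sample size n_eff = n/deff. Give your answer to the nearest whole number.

1201

deff = 1 + (45 − 1)·0.0582 = 1 + 2.5608 = 3.5608.
n_eff = 4275 / 3.5608 = 1201.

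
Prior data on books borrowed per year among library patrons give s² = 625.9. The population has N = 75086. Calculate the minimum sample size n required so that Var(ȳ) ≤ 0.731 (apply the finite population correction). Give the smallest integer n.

Without fpc, n₀ = s²/D = 625.9/0.731 = 856.2244.
With fpc, (1 − n/N)·s²/n ≤ D requires n ≥ n₀/(1 + n₀/N) = 856.2244/(1 + 856.2244/75086) = 846.5707.
Rounding up, n = 847.

847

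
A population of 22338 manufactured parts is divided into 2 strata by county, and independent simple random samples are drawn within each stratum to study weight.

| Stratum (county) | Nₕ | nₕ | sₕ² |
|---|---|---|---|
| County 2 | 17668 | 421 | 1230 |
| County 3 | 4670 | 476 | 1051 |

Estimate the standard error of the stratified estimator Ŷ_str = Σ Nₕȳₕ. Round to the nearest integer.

Var(Ŷ_str) = Σₕ Nₕ²(1 − fₕ)sₕ²/nₕ.
County 2: 17668²·(1 − 421/17668)·1230/421 = 8.9027457 × 10^8.
County 3: 4670²·(1 − 476/4670)·1051/476 = 4.3245515 × 10^7.
Sum = 9.3352009 × 10^8.
SE = √(9.3352009 × 10^8) = 30554.

30554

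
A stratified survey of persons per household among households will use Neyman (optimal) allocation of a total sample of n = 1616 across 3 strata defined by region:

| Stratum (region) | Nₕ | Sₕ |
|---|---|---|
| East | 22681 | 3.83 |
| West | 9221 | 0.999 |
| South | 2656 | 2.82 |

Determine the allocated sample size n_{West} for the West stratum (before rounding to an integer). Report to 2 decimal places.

Neyman allocation: nₕ = n·NₕSₕ / Σⱼ NⱼSⱼ.
Σ NⱼSⱼ = 22681·3.83 + 9221·0.999 + 2656·2.82 = 103569.93.
n_{West} = 1616·9221·0.999 / 103569.93 = 143.73.

143.73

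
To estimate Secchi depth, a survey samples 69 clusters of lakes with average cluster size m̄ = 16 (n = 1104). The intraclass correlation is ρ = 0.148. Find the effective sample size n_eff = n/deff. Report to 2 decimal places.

deff = 1 + (16 − 1)·0.148 = 1 + 2.22 = 3.22.
n_eff = 1104 / 3.22 = 342.86.

342.86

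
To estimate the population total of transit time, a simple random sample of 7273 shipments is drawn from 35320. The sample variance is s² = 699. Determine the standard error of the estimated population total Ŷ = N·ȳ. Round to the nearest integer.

Var(Ŷ) = N²·Var(ȳ) = N²·(1 − n/N)·s²/n.
f = 7273/35320 = 0.20591733; Var(ȳ) = 0.79408267·699/7273 = 0.076318409.
Var(Ŷ) = 35320² · 0.076318409 = 9.5207398 × 10^7.
SE(Ŷ) = √(9.5207398 × 10^7) = 9757.

9757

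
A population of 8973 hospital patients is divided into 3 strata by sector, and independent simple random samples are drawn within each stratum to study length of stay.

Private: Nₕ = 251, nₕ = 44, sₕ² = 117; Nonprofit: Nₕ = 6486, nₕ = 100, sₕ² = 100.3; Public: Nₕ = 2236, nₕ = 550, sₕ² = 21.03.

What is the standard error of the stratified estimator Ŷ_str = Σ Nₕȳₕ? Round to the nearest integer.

Var(Ŷ_str) = Σₕ Nₕ²(1 − fₕ)sₕ²/nₕ.
Private: 251²·(1 − 44/251)·117/44 = 138158.39.
Nonprofit: 6486²·(1 − 100/6486)·100.3/100 = 4.1543855 × 10^7.
Public: 2236²·(1 − 550/2236)·21.03/550 = 144147.11.
Sum = 4.1826161 × 10^7.
SE = √(4.1826161 × 10^7) = 6467.

6467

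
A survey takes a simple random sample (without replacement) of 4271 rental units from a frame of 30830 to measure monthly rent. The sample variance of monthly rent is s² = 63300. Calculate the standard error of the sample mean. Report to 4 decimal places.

3.5732

Under SRS without replacement, Var(ȳ) = (1 − f)·s²/n with f = n/N = 4271/30830 = 0.13853390.
Var(ȳ) = (1 − 0.13853390)·63300/4271 = 0.86146610·14.820885 = 12.76769.
SE(ȳ) = √(12.76769) = 3.5732.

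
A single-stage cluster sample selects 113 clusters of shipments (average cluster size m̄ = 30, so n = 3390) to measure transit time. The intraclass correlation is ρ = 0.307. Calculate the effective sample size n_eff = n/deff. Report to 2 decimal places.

deff = 1 + (30 − 1)·0.307 = 1 + 8.903 = 9.903.
n_eff = 3390 / 9.903 = 342.32.

342.32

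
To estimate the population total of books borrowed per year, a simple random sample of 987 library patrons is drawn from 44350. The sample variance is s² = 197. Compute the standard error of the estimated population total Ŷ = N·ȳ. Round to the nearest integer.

Var(Ŷ) = N²·Var(ȳ) = N²·(1 − n/N)·s²/n.
f = 987/44350 = 0.02225479; Var(ȳ) = 0.97774521·197/987 = 0.19515279.
Var(Ŷ) = 44350² · 0.19515279 = 3.8385041 × 10^8.
SE(Ŷ) = √(3.8385041 × 10^8) = 19592.

19592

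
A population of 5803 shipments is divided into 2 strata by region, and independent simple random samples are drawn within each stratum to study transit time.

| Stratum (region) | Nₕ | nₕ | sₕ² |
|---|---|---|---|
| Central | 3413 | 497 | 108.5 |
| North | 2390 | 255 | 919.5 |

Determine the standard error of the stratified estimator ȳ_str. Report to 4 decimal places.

Var(ȳ_str) = Σₕ Wₕ²(1 − fₕ)sₕ²/nₕ with Wₕ = Nₕ/N, N = 5803.
Central: Wₕ = 0.58814406; term = 0.58814406²·(1 − 0.14561969)·108.5/497 = 0.064519652.
North: Wₕ = 0.41185594; term = 0.41185594²·(1 − 0.10669456)·919.5/255 = 0.54638931.
Sum = 0.61090896.
SE = √(0.61090896) = 0.7816.

0.7816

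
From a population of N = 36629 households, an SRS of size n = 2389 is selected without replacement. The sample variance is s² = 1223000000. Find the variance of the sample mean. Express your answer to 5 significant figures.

478540

Under SRS without replacement, Var(ȳ) = (1 − f)·s²/n with f = n/N = 2389/36629 = 0.06522155.
Var(ȳ) = (1 − 0.06522155)·1223000000/2389 = 0.93477845·511929.68 = 478540.83.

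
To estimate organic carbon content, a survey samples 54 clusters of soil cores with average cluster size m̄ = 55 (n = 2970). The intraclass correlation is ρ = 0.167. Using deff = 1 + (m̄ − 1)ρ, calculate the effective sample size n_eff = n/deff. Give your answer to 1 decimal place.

296.5

deff = 1 + (55 − 1)·0.167 = 1 + 9.018 = 10.018.
n_eff = 2970 / 10.018 = 296.5.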